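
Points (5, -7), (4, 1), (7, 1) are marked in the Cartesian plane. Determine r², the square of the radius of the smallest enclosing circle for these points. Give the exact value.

Call the three points A, B, C in the order given.
Side lengths²: AB² = 65, AC² = 68, BC² = 9.
Since AC² = 68 < 65 + 9 = 74, the triangle is acute, so the smallest enclosing circle is the circumcircle.
Circumcentre = (5.5, -2.875), r² = 17.265625.

17.265625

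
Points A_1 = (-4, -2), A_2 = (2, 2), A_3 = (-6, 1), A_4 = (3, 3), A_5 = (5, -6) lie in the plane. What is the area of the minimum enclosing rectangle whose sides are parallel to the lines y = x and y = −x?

In coordinates u = x + y, v = x − y the rectangle is axis-aligned; the map (x,y)→(u,v) scales areas by 2.
u-values: -6, 4, -5, 6, -1; range = 6 − (-6) = 12.
v-values: -2, 0, -7, 0, 11; range = 11 − (-7) = 18.
Area = (12 × 18) / 2 = 108.

108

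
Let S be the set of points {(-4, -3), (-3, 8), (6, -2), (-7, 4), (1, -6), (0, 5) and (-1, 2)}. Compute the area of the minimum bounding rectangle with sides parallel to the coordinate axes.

x ranges over [-7, 6], width 13.
y ranges over [-6, 8], height 14.
Area = 13 × 14 = 182.

182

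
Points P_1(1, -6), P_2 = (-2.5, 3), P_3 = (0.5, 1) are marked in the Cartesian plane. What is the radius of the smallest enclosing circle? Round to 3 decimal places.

4.828

Side lengths²: P_1P_2² = 93.25, P_1P_3² = 49.25, P_2P_3² = 13.
Since P_1P_2² = 93.25 ≥ 49.25 + 13 = 62.25, the angle opposite P_1P_2 is not acute, so the smallest enclosing circle has P_1P_2 as diameter.
Centre = midpoint of P_1P_2 = (-0.75, -1.5), r² = 93.25/4 = 23.3125.
r = √(23.3125) ≈ 4.828.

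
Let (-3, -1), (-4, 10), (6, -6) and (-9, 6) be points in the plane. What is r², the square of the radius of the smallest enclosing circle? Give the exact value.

By Welzl's lemma the MEC is supported by two points (diametrically opposite) or three points (on a circumcircle).
The minimum enclosing circle is determined by three boundary points: (-4, 10), (6, -6), (-9, 6).
Their circumcentre is (-0.8, 0.875) with r² = 93.505625.
The farthest remaining point (-3, -1) is at distance² 8.355625 ≤ 93.505625.

93.505625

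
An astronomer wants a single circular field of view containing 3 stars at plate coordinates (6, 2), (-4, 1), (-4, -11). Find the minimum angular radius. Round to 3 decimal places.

8.201

Call the three points A, B, C in the order given.
Side lengths²: AB² = 101, AC² = 269, BC² = 144.
Since AC² = 269 ≥ 144 + 101 = 245, the angle opposite AC is not acute, so the smallest enclosing circle has AC as diameter.
Centre = midpoint of AC = (1, -4.5), r² = 269/4 = 67.25.
r = √(67.25) ≈ 8.201.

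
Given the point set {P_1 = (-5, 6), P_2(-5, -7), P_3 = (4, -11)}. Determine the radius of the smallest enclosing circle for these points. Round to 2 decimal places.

Side lengths²: P_1P_2² = 169, P_1P_3² = 370, P_2P_3² = 97.
Since P_1P_3² = 370 ≥ 169 + 97 = 266, the angle opposite P_1P_3 is not acute, so the smallest enclosing circle has P_1P_3 as diameter.
Centre = midpoint of P_1P_3 = (-0.5, -2.5), r² = 370/4 = 92.5.
r = √(92.5) ≈ 9.62.

9.62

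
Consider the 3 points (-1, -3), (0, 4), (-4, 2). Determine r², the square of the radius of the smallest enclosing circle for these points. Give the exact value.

2125/169

Call the three points A, B, C in the order given.
Side lengths²: AB² = 50, AC² = 34, BC² = 20.
Since AB² = 50 < 34 + 20 = 54, the triangle is acute, so the smallest enclosing circle is the circumcircle.
Circumcentre = (-10/13, 7/13), r² = 2125/169.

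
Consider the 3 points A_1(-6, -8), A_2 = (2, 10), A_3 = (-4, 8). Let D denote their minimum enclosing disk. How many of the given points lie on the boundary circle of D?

Side lengths²: A_1A_2² = 388, A_1A_3² = 260, A_2A_3² = 40.
Since A_1A_2² = 388 ≥ 260 + 40 = 300, the angle opposite A_1A_2 is not acute, so the smallest enclosing circle has A_1A_2 as diameter.
Centre = midpoint of A_1A_2 = (-2, 1), r² = 388/4 = 97.
The points at distance exactly r from the centre are A_1, A_2 — 2 points.

2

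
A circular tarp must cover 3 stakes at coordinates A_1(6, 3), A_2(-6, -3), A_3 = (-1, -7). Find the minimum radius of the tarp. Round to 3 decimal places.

Side lengths²: A_1A_2² = 180, A_1A_3² = 149, A_2A_3² = 41.
Since A_1A_2² = 180 < 149 + 41 = 190, the triangle is acute, so the smallest enclosing circle is the circumcircle.
Circumcentre = (5/26, -5/13), r² = 30545/676.
r = √(30545/676) ≈ 6.722.

6.722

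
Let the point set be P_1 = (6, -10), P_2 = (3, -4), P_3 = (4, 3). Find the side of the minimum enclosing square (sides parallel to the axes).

The bounding box has width 3 and height 13.
An axis-aligned square enclosing the set must have side ≥ max(width, height).
So the minimum side is max(3, 13) = 13.

13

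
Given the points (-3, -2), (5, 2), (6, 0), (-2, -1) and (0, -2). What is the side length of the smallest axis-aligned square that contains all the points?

9

The bounding box has width 9 and height 4.
An axis-aligned square enclosing the set must have side ≥ max(width, height).
So the minimum side is max(9, 4) = 9.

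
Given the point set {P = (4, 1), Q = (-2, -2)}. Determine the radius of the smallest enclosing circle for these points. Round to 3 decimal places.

3.354

The smallest circle enclosing two points has them as diameter endpoints.
Centre = midpoint = (1, -0.5); r² = |PQ|²/4 = 45/4 = 11.25.
r = √(11.25) ≈ 3.354.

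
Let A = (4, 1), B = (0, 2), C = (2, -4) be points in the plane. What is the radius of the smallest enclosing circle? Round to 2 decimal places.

Side lengths²: AB² = 17, AC² = 29, BC² = 40.
Since BC² = 40 < 29 + 17 = 46, the triangle is acute, so the smallest enclosing circle is the circumcircle.
Circumcentre = (31/22, -19/22), r² = 2465/242.
r = √(2465/242) ≈ 3.19.

3.19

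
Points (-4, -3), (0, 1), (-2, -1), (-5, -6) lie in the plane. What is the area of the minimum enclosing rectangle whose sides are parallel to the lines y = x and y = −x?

In coordinates u = x + y, v = x − y the rectangle is axis-aligned; the map (x,y)→(u,v) scales areas by 2.
u-values: -7, 1, -3, -11; range = 1 − (-11) = 12.
v-values: -1, -1, -1, 1; range = 1 − (-1) = 2.
Area = (12 × 2) / 2 = 12.

12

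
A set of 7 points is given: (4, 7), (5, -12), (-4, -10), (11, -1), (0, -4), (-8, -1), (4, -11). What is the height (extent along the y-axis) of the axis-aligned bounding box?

max y = 7, min y = -12, so height = 19.

19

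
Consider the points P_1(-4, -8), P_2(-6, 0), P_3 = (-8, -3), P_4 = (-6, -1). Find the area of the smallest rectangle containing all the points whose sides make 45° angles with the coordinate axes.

In coordinates u = x + y, v = x − y the rectangle is axis-aligned; the map (x,y)→(u,v) scales areas by 2.
u-values: -12, -6, -11, -7; range = -6 − (-12) = 6.
v-values: 4, -6, -5, -5; range = 4 − (-6) = 10.
Area = (6 × 10) / 2 = 30.

30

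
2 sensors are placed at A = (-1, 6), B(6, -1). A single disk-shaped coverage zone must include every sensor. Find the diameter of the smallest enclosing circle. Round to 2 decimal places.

9.90

The smallest circle enclosing two points has them as diameter endpoints.
Centre = midpoint = (2.5, 2.5); r² = |AB|²/4 = 98/4 = 24.5.
Diameter = 2r = 2√(24.5) ≈ 9.90.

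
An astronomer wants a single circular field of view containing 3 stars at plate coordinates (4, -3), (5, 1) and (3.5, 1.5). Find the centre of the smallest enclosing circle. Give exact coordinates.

Call the three points A, B, C in the order given.
Side lengths²: AB² = 17, AC² = 20.5, BC² = 2.5.
Since AC² = 20.5 ≥ 17 + 2.5 = 19.5, the angle opposite AC is not acute, so the smallest enclosing circle has AC as diameter.
Centre = midpoint of AC = (3.75, -0.75), r² = 20.5/4 = 5.125.
Centre = (3.75, -0.75).

(3.75, -0.75)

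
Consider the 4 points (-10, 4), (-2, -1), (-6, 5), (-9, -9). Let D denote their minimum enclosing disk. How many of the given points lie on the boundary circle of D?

2

A smallest enclosing disk is always determined by at most three of the input points on its boundary.
The farthest pair is (-6, 5)–(-9, -9) with squared distance 205. The circle on this segment as diameter has centre (-7.5, -2) and r² = 205/4 = 51.25.
Check (-10, 4): distance² to centre = 42.25 ≤ 51.25, so it lies inside.
All remaining points lie in this disk, and no smaller disk contains both endpoints, so this is the minimum enclosing circle.
The points at distance exactly r from the centre are (-6, 5), (-9, -9) — 2 points.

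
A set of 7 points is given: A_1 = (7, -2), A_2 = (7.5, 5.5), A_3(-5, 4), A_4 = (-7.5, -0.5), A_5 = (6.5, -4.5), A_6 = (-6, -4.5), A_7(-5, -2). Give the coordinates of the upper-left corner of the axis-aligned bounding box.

x-range [-7.5, 7.5], y-range [-4.5, 5.5].
The upper-left corner is (-7.5, 5.5).

(-7.5, 5.5)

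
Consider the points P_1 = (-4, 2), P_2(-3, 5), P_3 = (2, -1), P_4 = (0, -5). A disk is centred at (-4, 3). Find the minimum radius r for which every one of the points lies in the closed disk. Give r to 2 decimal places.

8.94

The required radius is the distance from (-4, 3) to the farthest point.
Squared distances: 1, 5, 52, 80.
Maximum is 80, attained at P_4.
r = √80 ≈ 8.94.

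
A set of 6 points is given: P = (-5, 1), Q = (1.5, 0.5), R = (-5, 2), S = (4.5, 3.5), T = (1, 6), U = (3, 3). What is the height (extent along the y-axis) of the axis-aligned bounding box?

5.5

max y = 6, min y = 0.5, so height = 5.5.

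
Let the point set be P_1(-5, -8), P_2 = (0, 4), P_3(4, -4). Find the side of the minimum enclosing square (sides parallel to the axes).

12

The bounding box has width 9 and height 12.
An axis-aligned square enclosing the set must have side ≥ max(width, height).
So the minimum side is max(9, 12) = 12.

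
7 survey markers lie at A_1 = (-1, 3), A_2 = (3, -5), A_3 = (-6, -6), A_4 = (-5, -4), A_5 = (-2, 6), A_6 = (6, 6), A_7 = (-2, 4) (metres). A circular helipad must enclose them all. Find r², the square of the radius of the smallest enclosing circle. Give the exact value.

72

The farthest pair is A_3–A_6 with squared distance 288. The circle on this segment as diameter has centre (0, 0) and r² = 288/4 = 72.
Check A_1: distance² to centre = 10 ≤ 72, so it lies inside.
All remaining points lie in this disk, and no smaller disk contains both endpoints, so this is the minimum enclosing circle.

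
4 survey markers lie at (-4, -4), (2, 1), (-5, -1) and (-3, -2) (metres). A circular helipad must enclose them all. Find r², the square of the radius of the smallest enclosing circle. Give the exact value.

The minimum enclosing circle is determined by three boundary points: (-4, -4), (2, 1), (-5, -1).
Their circumcentre is (-51/46, -63/46) with r² = 16165/1058.
The farthest remaining point (-3, -2) is at distance² 4205/1058 ≤ 16165/1058.

16165/1058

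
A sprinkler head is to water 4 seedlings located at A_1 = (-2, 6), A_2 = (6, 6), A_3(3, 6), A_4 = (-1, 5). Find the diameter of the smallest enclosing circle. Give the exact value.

A smallest enclosing disk is always determined by at most three of the input points on its boundary.
The farthest pair is A_1–A_2 with squared distance 64. The circle on this segment as diameter has centre (2, 6) and r² = 64/4 = 16.
Check A_3: distance² to centre = 1 ≤ 16, so it lies inside.
All remaining points lie in this disk, and no smaller disk contains both endpoints, so this is the minimum enclosing circle.
Diameter = 2r = 2√16 = 8.

8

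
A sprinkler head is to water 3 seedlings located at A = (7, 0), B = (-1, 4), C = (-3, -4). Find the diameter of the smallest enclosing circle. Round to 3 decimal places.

Side lengths²: AB² = 80, AC² = 116, BC² = 68.
Since AC² = 116 < 80 + 68 = 148, the triangle is acute, so the smallest enclosing circle is the circumcircle.
Circumcentre = (14/9, -8/9), r² = 2465/81.
Diameter = 2r = 2√(2465/81) ≈ 11.033.

11.033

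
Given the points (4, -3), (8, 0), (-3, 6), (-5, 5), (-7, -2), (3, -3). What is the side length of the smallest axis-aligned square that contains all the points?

15

The bounding box has width 15 and height 9.
An axis-aligned square enclosing the set must have side ≥ max(width, height).
So the minimum side is max(15, 9) = 15.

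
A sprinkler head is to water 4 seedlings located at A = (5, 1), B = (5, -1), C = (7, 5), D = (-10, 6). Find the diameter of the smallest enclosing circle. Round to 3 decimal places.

17.142

The minimum enclosing circle is determined by three boundary points: B, C, D.
Their circumcentre is (-81/52, 235/52) with r² = 99325/1352.
The farthest remaining point A is at distance² 74885/1352 ≤ 99325/1352.
Diameter = 2r = 2√(99325/1352) ≈ 17.142.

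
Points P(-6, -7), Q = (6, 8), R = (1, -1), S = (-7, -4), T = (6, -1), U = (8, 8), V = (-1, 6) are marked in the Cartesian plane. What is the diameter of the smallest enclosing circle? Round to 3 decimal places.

The minimum enclosing circle of a finite set is fixed by two of the points (as a diameter) or three (as a circumcircle).
The farthest pair is P–U with squared distance 421. The circle on this segment as diameter has centre (1, 0.5) and r² = 421/4 = 105.25.
Check Q: distance² to centre = 81.25 ≤ 105.25, so it lies inside.
All remaining points lie in this disk, and no smaller disk contains both endpoints, so this is the minimum enclosing circle.
Diameter = 2r = 2√(105.25) ≈ 20.518.

20.518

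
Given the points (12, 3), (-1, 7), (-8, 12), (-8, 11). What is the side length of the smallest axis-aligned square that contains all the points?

The bounding box has width 20 and height 9.
An axis-aligned square enclosing the set must have side ≥ max(width, height).
So the minimum side is max(20, 9) = 20.

20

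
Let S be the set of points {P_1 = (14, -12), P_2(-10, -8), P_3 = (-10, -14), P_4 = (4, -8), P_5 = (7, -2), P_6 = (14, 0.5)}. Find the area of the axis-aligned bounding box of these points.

348

x ranges over [-10, 14], width 24.
y ranges over [-14, 0.5], height 14.5.
Area = 24 × 14.5 = 348.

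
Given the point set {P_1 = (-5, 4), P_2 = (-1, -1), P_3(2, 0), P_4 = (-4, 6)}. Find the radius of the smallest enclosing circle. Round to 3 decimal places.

4.243

The minimum enclosing circle of a finite set is fixed by two of the points (as a diameter) or three (as a circumcircle).
The farthest pair is P_3–P_4 with squared distance 72. The circle on this segment as diameter has centre (-1, 3) and r² = 72/4 = 18.
Check P_1: distance² to centre = 17 ≤ 18, so it lies inside.
All remaining points lie in this disk, and no smaller disk contains both endpoints, so this is the minimum enclosing circle.
r = √18 ≈ 4.243.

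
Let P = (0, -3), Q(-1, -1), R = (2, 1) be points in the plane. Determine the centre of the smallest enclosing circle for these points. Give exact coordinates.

(1, -1)

Side lengths²: PQ² = 5, PR² = 20, QR² = 13.
Since PR² = 20 ≥ 13 + 5 = 18, the angle opposite PR is not acute, so the smallest enclosing circle has PR as diameter.
Centre = midpoint of PR = (1, -1), r² = 20/4 = 5.
Centre = (1, -1).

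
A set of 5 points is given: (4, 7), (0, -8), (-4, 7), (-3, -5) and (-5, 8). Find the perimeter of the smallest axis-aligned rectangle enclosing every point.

Width = max x − min x = 4 − (-5) = 9.
Height = max y − min y = 8 − (-8) = 16.
Perimeter = 2(9 + 16) = 50.

50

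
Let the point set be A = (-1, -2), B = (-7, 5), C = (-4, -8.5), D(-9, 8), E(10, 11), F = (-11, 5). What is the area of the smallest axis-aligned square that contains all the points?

441

The bounding box has width 21 and height 19.5.
An axis-aligned square enclosing the set must have side ≥ max(width, height).
So the minimum side is max(21, 19.5) = 21.
Area = 21² = 441.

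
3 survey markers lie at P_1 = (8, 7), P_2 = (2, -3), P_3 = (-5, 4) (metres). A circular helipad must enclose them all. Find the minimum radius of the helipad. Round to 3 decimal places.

6.876

Side lengths²: P_1P_2² = 136, P_1P_3² = 178, P_2P_3² = 98.
Since P_1P_3² = 178 < 136 + 98 = 234, the triangle is acute, so the smallest enclosing circle is the circumcircle.
Circumcentre = (1.875, 3.875), r² = 47.28125.
r = √(47.28125) ≈ 6.876.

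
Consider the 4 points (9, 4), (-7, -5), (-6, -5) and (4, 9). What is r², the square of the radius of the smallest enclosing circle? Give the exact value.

The minimum enclosing circle is determined by three boundary points: (9, 4), (-7, -5), (4, 9).
Their circumcentre is (0.46, 0.46) with r² = 85.4632.
The farthest remaining point (-6, -5) is at distance² 71.5432 ≤ 85.4632.

85.4632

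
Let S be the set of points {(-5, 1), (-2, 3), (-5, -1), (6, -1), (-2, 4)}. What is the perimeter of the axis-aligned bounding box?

32

Width = max x − min x = 6 − (-5) = 11.
Height = max y − min y = 4 − (-1) = 5.
Perimeter = 2(11 + 5) = 32.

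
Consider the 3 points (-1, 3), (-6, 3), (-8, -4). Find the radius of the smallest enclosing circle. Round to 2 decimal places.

4.95

Call the three points A, B, C in the order given.
Side lengths²: AB² = 25, AC² = 98, BC² = 53.
Since AC² = 98 ≥ 53 + 25 = 78, the angle opposite AC is not acute, so the smallest enclosing circle has AC as diameter.
Centre = midpoint of AC = (-4.5, -0.5), r² = 98/4 = 24.5.
r = √(24.5) ≈ 4.95.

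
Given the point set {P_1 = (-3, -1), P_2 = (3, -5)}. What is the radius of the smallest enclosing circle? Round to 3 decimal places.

The smallest circle enclosing two points has them as diameter endpoints.
Centre = midpoint = (0, -3); r² = |P_1P_2|²/4 = 52/4 = 13.
r = √13 ≈ 3.606.

3.606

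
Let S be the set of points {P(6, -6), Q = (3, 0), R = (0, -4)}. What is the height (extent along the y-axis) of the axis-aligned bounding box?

6

max y = 0, min y = -6, so height = 6.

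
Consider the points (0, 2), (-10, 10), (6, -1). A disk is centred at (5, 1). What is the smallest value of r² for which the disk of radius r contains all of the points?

306

The required radius is the distance from (5, 1) to the farthest point.
Squared distances: 26, 306, 5.
Maximum is 306, attained at (-10, 10).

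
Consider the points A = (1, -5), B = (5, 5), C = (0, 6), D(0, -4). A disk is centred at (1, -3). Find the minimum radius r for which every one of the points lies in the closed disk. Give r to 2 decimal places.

9.06

The required radius is the distance from (1, -3) to the farthest point.
Squared distances: 4, 80, 82, 2.
Maximum is 82, attained at C.
r = √82 ≈ 9.06.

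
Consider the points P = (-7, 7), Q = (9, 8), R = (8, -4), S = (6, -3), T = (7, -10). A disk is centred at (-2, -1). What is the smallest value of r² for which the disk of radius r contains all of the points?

202

The required radius is the distance from (-2, -1) to the farthest point.
Squared distances: 89, 202, 109, 68, 162.
Maximum is 202, attained at Q.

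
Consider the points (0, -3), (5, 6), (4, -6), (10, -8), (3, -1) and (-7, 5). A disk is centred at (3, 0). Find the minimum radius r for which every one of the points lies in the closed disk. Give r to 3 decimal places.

The required radius is the distance from (3, 0) to the farthest point.
Squared distances: 18, 40, 37, 113, 1, 125.
Maximum is 125, attained at (-7, 5).
r = √125 ≈ 11.180.

11.180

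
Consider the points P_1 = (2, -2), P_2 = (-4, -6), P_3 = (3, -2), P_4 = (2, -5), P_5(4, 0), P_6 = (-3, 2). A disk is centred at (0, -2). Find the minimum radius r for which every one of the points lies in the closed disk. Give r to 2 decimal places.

5.66

The required radius is the distance from (0, -2) to the farthest point.
Squared distances: 4, 32, 9, 13, 20, 25.
Maximum is 32, attained at P_2.
r = √32 ≈ 5.66.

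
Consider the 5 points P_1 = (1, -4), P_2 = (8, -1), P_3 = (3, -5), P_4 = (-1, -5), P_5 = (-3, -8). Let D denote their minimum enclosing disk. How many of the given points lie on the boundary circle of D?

The minimum enclosing circle of a finite set is fixed by two of the points (as a diameter) or three (as a circumcircle).
The farthest pair is P_2–P_5 with squared distance 170. The circle on this segment as diameter has centre (2.5, -4.5) and r² = 170/4 = 42.5.
Check P_1: distance² to centre = 2.5 ≤ 42.5, so it lies inside.
All remaining points lie in this disk, and no smaller disk contains both endpoints, so this is the minimum enclosing circle.
The points at distance exactly r from the centre are P_2, P_5 — 2 points.

2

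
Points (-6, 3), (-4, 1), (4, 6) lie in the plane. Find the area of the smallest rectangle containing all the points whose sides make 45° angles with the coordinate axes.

In coordinates u = x + y, v = x − y the rectangle is axis-aligned; the map (x,y)→(u,v) scales areas by 2.
u-values: -3, -3, 10; range = 10 − (-3) = 13.
v-values: -9, -5, -2; range = -2 − (-9) = 7.
Area = (13 × 7) / 2 = 45.5.

45.5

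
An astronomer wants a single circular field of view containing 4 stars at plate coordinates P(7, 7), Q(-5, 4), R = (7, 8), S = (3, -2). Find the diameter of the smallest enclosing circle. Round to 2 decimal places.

13.10

A smallest enclosing disk is always determined by at most three of the input points on its boundary.
The minimum enclosing circle is determined by three boundary points: Q, R, S.
Their circumcentre is (20/13, 57/13) with r² = 7250/169.
The farthest remaining point P is at distance² 6197/169 ≤ 7250/169.
Diameter = 2r = 2√(7250/169) ≈ 13.10.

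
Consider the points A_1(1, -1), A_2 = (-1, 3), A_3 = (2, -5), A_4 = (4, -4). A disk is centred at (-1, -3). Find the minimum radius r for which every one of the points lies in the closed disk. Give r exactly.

The required radius is the distance from (-1, -3) to the farthest point.
Squared distances: 8, 36, 13, 26.
Maximum is 36, attained at A_2.
r = √36 = 6.

6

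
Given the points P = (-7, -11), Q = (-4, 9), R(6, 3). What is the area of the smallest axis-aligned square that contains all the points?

The bounding box has width 13 and height 20.
An axis-aligned square enclosing the set must have side ≥ max(width, height).
So the minimum side is max(13, 20) = 20.
Area = 20² = 400.

400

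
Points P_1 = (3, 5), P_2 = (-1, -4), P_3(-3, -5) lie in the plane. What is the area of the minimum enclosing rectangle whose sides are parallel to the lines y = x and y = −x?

In coordinates u = x + y, v = x − y the rectangle is axis-aligned; the map (x,y)→(u,v) scales areas by 2.
u-values: 8, -5, -8; range = 8 − (-8) = 16.
v-values: -2, 3, 2; range = 3 − (-2) = 5.
Area = (16 × 5) / 2 = 40.

40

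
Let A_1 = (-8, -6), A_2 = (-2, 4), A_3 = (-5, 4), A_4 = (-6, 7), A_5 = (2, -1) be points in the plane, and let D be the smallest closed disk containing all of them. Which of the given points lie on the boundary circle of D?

The minimum enclosing circle of a finite set is fixed by two of the points (as a diameter) or three (as a circumcircle).
The minimum enclosing circle is determined by three boundary points: A_1, A_4, A_5.
Their circumcentre is (-29/6, 1/6) with r² = 865/18.
The farthest remaining point A_2 is at distance² 409/18 ≤ 865/18.
The points at distance exactly r from the centre are A_1, A_4, A_5 — 3 points.

A_1, A_4, A_5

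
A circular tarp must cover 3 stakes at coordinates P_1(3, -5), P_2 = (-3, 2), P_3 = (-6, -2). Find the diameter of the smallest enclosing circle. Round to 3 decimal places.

Side lengths²: P_1P_2² = 85, P_1P_3² = 90, P_2P_3² = 25.
Since P_1P_3² = 90 < 85 + 25 = 110, the triangle is acute, so the smallest enclosing circle is the circumcircle.
Circumcentre = (-7/6, -2.5), r² = 425/18.
Diameter = 2r = 2√(425/18) ≈ 9.718.

9.718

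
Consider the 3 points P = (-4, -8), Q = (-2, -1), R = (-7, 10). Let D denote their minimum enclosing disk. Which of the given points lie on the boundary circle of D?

Side lengths²: PQ² = 53, PR² = 333, QR² = 146.
Since PR² = 333 ≥ 146 + 53 = 199, the angle opposite PR is not acute, so the smallest enclosing circle has PR as diameter.
Centre = midpoint of PR = (-5.5, 1), r² = 333/4 = 83.25.
The points at distance exactly r from the centre are P, R — 2 points.

P, R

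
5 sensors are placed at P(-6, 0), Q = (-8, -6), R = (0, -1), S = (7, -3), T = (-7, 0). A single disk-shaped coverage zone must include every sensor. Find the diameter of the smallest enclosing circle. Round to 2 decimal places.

By Welzl's lemma the MEC is supported by two points (diametrically opposite) or three points (on a circumcircle).
The minimum enclosing circle is determined by three boundary points: Q, S, T.
Their circumcentre is (-33/58, -241/58) with r² = 98605/1682.
The farthest remaining point P is at distance² 78653/1682 ≤ 98605/1682.
Diameter = 2r = 2√(98605/1682) ≈ 15.31.

15.31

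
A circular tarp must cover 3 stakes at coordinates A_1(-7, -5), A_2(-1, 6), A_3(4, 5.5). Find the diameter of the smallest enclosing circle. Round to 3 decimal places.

Side lengths²: A_1A_2² = 157, A_1A_3² = 231.25, A_2A_3² = 25.25.
Since A_1A_3² = 231.25 ≥ 157 + 25.25 = 182.25, the angle opposite A_1A_3 is not acute, so the smallest enclosing circle has A_1A_3 as diameter.
Centre = midpoint of A_1A_3 = (-1.5, 0.25), r² = 231.25/4 = 57.8125.
Diameter = 2r = 2√(57.8125) ≈ 15.207.

15.207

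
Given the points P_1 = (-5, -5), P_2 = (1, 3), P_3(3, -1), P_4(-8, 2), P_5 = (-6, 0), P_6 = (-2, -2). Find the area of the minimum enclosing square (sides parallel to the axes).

The bounding box has width 11 and height 8.
An axis-aligned square enclosing the set must have side ≥ max(width, height).
So the minimum side is max(11, 8) = 11.
Area = 11² = 121.

121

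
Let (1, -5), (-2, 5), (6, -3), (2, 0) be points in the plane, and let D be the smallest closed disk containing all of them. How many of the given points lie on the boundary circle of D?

3

A smallest enclosing disk is always determined by at most three of the input points on its boundary.
The minimum enclosing circle is determined by three boundary points: (1, -5), (-2, 5), (6, -3).
Their circumcentre is (23/14, 9/14) with r² = 3161/98.
The farthest remaining point (2, 0) is at distance² 53/98 ≤ 3161/98.
The points at distance exactly r from the centre are (1, -5), (-2, 5), (6, -3) — 3 points.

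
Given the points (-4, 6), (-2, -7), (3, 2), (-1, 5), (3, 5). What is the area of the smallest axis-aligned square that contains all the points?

169

The bounding box has width 7 and height 13.
An axis-aligned square enclosing the set must have side ≥ max(width, height).
So the minimum side is max(7, 13) = 13.
Area = 13² = 169.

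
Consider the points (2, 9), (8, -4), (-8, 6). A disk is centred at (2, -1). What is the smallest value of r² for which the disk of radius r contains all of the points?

149

The required radius is the distance from (2, -1) to the farthest point.
Squared distances: 100, 45, 149.
Maximum is 149, attained at (-8, 6).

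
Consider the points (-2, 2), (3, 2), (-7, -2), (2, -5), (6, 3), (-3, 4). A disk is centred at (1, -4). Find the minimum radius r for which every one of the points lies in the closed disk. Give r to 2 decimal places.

8.94

The required radius is the distance from (1, -4) to the farthest point.
Squared distances: 45, 40, 68, 2, 74, 80.
Maximum is 80, attained at (-3, 4).
r = √80 ≈ 8.94.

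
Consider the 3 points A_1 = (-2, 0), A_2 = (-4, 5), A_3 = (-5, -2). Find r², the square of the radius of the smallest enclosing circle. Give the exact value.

Side lengths²: A_1A_2² = 29, A_1A_3² = 13, A_2A_3² = 50.
Since A_2A_3² = 50 ≥ 29 + 13 = 42, the angle opposite A_2A_3 is not acute, so the smallest enclosing circle has A_2A_3 as diameter.
Centre = midpoint of A_2A_3 = (-4.5, 1.5), r² = 50/4 = 12.5.

12.5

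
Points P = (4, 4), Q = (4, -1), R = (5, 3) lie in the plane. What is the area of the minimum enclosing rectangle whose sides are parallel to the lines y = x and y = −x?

In coordinates u = x + y, v = x − y the rectangle is axis-aligned; the map (x,y)→(u,v) scales areas by 2.
u-values: 8, 3, 8; range = 8 − 3 = 5.
v-values: 0, 5, 2; range = 5 − 0 = 5.
Area = (5 × 5) / 2 = 12.5.

12.5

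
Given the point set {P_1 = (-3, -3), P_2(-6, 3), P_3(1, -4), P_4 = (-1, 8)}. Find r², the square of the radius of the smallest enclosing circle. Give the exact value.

37

The farthest pair is P_3–P_4 with squared distance 148. The circle on this segment as diameter has centre (0, 2) and r² = 148/4 = 37.
Check P_1: distance² to centre = 34 ≤ 37, so it lies inside.
All remaining points lie in this disk, and no smaller disk contains both endpoints, so this is the minimum enclosing circle.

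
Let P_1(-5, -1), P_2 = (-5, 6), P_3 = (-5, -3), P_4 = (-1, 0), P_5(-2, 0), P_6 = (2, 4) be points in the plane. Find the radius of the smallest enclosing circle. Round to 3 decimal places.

5.148

A smallest enclosing disk is always determined by at most three of the input points on its boundary.
The minimum enclosing circle is determined by three boundary points: P_2, P_3, P_6.
Their circumcentre is (-2.5, 1.5) with r² = 26.5.
The farthest remaining point P_1 is at distance² 12.5 ≤ 26.5.
r = √(26.5) ≈ 5.148.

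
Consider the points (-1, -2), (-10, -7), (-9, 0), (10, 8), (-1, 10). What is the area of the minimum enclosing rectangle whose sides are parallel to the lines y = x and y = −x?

In coordinates u = x + y, v = x − y the rectangle is axis-aligned; the map (x,y)→(u,v) scales areas by 2.
u-values: -3, -17, -9, 18, 9; range = 18 − (-17) = 35.
v-values: 1, -3, -9, 2, -11; range = 2 − (-11) = 13.
Area = (35 × 13) / 2 = 227.5.

227.5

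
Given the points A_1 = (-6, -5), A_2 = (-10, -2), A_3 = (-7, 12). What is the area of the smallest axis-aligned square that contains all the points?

289

The bounding box has width 4 and height 17.
An axis-aligned square enclosing the set must have side ≥ max(width, height).
So the minimum side is max(4, 17) = 17.
Area = 17² = 289.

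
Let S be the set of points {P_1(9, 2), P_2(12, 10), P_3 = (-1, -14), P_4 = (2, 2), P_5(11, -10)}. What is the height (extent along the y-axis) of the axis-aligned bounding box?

24

max y = 10, min y = -14, so height = 24.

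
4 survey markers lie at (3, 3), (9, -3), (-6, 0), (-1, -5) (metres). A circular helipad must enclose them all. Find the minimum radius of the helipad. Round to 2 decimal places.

7.65

A smallest enclosing disk is always determined by at most three of the input points on its boundary.
The farthest pair is (9, -3)–(-6, 0) with squared distance 234. The circle on this segment as diameter has centre (1.5, -1.5) and r² = 234/4 = 58.5.
Check (3, 3): distance² to centre = 22.5 ≤ 58.5, so it lies inside.
All remaining points lie in this disk, and no smaller disk contains both endpoints, so this is the minimum enclosing circle.
r = √(58.5) ≈ 7.65.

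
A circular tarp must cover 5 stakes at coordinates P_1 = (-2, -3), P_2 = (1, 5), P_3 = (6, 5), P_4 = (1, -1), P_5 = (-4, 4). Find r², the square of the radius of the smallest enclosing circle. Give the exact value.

5353/162

The minimum enclosing circle is determined by three boundary points: P_1, P_3, P_5.
Their circumcentre is (23/18, 31/18) with r² = 5353/162.
The farthest remaining point P_2 is at distance² 1753/162 ≤ 5353/162.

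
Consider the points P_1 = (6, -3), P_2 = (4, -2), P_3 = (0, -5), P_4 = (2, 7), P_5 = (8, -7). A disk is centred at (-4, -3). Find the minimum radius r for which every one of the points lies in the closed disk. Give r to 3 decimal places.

12.649

The required radius is the distance from (-4, -3) to the farthest point.
Squared distances: 100, 65, 20, 136, 160.
Maximum is 160, attained at P_5.
r = √160 ≈ 12.649.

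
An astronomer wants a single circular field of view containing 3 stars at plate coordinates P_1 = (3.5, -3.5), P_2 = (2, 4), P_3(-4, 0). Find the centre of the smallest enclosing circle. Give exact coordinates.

(8/17, -7/34)

Side lengths²: P_1P_2² = 58.5, P_1P_3² = 68.5, P_2P_3² = 52.
Since P_1P_3² = 68.5 < 58.5 + 52 = 110.5, the triangle is acute, so the smallest enclosing circle is the circumcircle.
Circumcentre = (8/17, -7/34), r² = 23153/1156.
Centre = (8/17, -7/34).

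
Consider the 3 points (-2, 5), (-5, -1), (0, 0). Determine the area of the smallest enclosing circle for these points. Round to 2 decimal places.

36.55

Call the three points A, B, C in the order given.
Side lengths²: AB² = 45, AC² = 29, BC² = 26.
Since AB² = 45 < 29 + 26 = 55, the triangle is acute, so the smallest enclosing circle is the circumcircle.
Circumcentre = (-53/18, 31/18), r² = 1885/162.
Area = π·r² = π·1885/162 ≈ 36.55.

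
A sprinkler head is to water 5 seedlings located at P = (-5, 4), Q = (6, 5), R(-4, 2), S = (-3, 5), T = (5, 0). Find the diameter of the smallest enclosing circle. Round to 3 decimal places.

A smallest enclosing disk is always determined by at most three of the input points on its boundary.
The minimum enclosing circle is determined by three boundary points: P, Q, T.
Their circumcentre is (16/27, 94/27) with r² = 22997/729.
The farthest remaining point R is at distance² 16976/729 ≤ 22997/729.
Diameter = 2r = 2√(22997/729) ≈ 11.233.

11.233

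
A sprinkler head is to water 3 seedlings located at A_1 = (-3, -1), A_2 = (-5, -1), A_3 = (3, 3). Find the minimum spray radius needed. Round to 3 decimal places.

Side lengths²: A_1A_2² = 4, A_1A_3² = 52, A_2A_3² = 80.
Since A_2A_3² = 80 ≥ 52 + 4 = 56, the angle opposite A_2A_3 is not acute, so the smallest enclosing circle has A_2A_3 as diameter.
Centre = midpoint of A_2A_3 = (-1, 1), r² = 80/4 = 20.
r = √20 ≈ 4.472.

4.472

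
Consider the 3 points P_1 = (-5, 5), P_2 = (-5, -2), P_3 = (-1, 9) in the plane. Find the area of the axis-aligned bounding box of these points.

44

x ranges over [-5, -1], width 4.
y ranges over [-2, 9], height 11.
Area = 4 × 11 = 44.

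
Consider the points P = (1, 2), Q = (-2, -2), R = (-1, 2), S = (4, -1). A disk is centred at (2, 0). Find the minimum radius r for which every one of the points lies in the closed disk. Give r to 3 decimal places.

4.472

The required radius is the distance from (2, 0) to the farthest point.
Squared distances: 5, 20, 13, 5.
Maximum is 20, attained at Q.
r = √20 ≈ 4.472.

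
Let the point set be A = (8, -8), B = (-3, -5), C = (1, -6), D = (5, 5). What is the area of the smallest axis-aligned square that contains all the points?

The bounding box has width 11 and height 13.
An axis-aligned square enclosing the set must have side ≥ max(width, height).
So the minimum side is max(11, 13) = 13.
Area = 13² = 169.

169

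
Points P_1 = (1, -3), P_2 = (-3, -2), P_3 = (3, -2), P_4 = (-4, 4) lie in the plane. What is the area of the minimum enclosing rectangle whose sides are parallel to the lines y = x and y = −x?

39

In coordinates u = x + y, v = x − y the rectangle is axis-aligned; the map (x,y)→(u,v) scales areas by 2.
u-values: -2, -5, 1, 0; range = 1 − (-5) = 6.
v-values: 4, -1, 5, -8; range = 5 − (-8) = 13.
Area = (6 × 13) / 2 = 39.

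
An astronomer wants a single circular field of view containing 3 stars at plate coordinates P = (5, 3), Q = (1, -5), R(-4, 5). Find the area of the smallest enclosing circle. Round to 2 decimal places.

104.31

Side lengths²: PQ² = 80, PR² = 85, QR² = 125.
Since QR² = 125 < 85 + 80 = 165, the triangle is acute, so the smallest enclosing circle is the circumcircle.
Circumcentre = (-0.25, 0.625), r² = 33.203125.
Area = π·r² = π·33.203125 ≈ 104.31.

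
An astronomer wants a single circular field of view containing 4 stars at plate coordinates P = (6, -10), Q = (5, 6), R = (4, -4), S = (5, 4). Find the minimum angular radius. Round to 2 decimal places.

8.02

The farthest pair is P–Q with squared distance 257. The circle on this segment as diameter has centre (5.5, -2) and r² = 257/4 = 64.25.
Check R: distance² to centre = 6.25 ≤ 64.25, so it lies inside.
All remaining points lie in this disk, and no smaller disk contains both endpoints, so this is the minimum enclosing circle.
r = √(64.25) ≈ 8.02.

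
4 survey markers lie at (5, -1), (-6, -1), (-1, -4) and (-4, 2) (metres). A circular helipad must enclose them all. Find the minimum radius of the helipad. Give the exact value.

The farthest pair is (5, -1)–(-6, -1) with squared distance 121. The circle on this segment as diameter has centre (-0.5, -1) and r² = 121/4 = 30.25.
Check (-1, -4): distance² to centre = 9.25 ≤ 30.25, so it lies inside.
All remaining points lie in this disk, and no smaller disk contains both endpoints, so this is the minimum enclosing circle.
r = √(30.25) = 5.5.

5.5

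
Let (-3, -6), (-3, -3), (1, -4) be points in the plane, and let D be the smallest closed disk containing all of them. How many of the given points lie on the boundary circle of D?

3

Call the three points A, B, C in the order given.
Side lengths²: AB² = 9, AC² = 20, BC² = 17.
Since AC² = 20 < 17 + 9 = 26, the triangle is acute, so the smallest enclosing circle is the circumcircle.
Circumcentre = (-1.25, -4.5), r² = 5.3125.
The points at distance exactly r from the centre are (-3, -6), (-3, -3), (1, -4) — 3 points.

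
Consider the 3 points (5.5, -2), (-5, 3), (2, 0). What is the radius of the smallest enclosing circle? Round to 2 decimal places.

5.81

Call the three points A, B, C in the order given.
Side lengths²: AB² = 135.25, AC² = 16.25, BC² = 58.
Since AB² = 135.25 ≥ 58 + 16.25 = 74.25, the angle opposite AB is not acute, so the smallest enclosing circle has AB as diameter.
Centre = midpoint of AB = (0.25, 0.5), r² = 135.25/4 = 33.8125.
r = √(33.8125) ≈ 5.81.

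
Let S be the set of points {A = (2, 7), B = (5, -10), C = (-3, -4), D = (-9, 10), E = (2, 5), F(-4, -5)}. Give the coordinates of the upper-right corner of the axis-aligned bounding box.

(5, 10)

x-range [-9, 5], y-range [-10, 10].
The upper-right corner is (5, 10).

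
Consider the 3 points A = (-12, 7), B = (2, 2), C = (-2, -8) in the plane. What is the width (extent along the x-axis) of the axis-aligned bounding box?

max x = 2, min x = -12, so width = 14.

14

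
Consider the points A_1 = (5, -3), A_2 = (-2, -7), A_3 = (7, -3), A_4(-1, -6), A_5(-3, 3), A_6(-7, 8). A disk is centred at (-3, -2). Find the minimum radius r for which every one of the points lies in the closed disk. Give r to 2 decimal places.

10.77

The required radius is the distance from (-3, -2) to the farthest point.
Squared distances: 65, 26, 101, 20, 25, 116.
Maximum is 116, attained at A_6.
r = √116 ≈ 10.77.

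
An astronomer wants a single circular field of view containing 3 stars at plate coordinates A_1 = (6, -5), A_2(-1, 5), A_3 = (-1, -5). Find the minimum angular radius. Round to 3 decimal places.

6.103

Side lengths²: A_1A_2² = 149, A_1A_3² = 49, A_2A_3² = 100.
Since A_1A_2² = 149 ≥ 100 + 49 = 149, the angle opposite A_1A_2 is not acute, so the smallest enclosing circle has A_1A_2 as diameter.
Centre = midpoint of A_1A_2 = (2.5, 0), r² = 149/4 = 37.25.
r = √(37.25) ≈ 6.103.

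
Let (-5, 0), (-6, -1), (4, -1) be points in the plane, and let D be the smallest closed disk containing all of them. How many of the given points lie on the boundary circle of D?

2

Call the three points A, B, C in the order given.
Side lengths²: AB² = 2, AC² = 82, BC² = 100.
Since BC² = 100 ≥ 82 + 2 = 84, the angle opposite BC is not acute, so the smallest enclosing circle has BC as diameter.
Centre = midpoint of BC = (-1, -1), r² = 100/4 = 25.
The points at distance exactly r from the centre are (-6, -1), (4, -1) — 2 points.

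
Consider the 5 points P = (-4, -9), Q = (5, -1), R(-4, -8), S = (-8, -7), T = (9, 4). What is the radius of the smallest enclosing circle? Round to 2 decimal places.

10.12

A smallest enclosing disk is always determined by at most three of the input points on its boundary.
The farthest pair is S–T with squared distance 410. The circle on this segment as diameter has centre (0.5, -1.5) and r² = 410/4 = 102.5.
Check P: distance² to centre = 76.5 ≤ 102.5, so it lies inside.
All remaining points lie in this disk, and no smaller disk contains both endpoints, so this is the minimum enclosing circle.
r = √(102.5) ≈ 10.12.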